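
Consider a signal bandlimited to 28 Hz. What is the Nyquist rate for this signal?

Nyquist rate = 2 × 28 Hz = 56 Hz.

56 Hz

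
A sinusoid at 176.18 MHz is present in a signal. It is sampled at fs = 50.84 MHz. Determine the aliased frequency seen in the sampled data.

23.66 MHz

176.18 MHz mod fs = 23.66 MHz.
23.66 MHz ≤ fs/2 = 25.42 MHz, appears at 23.66 MHz.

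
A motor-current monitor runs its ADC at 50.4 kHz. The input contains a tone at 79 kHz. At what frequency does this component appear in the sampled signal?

21.8 kHz

79 kHz mod fs = 28.6 kHz.
28.6 kHz > fs/2 = 25.2 kHz, folds to fs − 28.6 kHz = 21.8 kHz.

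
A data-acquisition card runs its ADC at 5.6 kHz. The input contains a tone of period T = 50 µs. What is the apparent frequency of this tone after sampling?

T = 50 µs → f = 1/T = 20 kHz.
20 kHz mod fs = 3.2 kHz.
3.2 kHz > fs/2 = 2.8 kHz, folds to fs − 3.2 kHz = 2.4 kHz.

2.4 kHz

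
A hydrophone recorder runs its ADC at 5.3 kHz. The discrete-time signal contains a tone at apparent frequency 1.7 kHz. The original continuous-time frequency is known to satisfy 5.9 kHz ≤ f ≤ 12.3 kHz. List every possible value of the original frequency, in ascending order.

Frequencies that alias to 1.7 kHz are k·fs ± 1.7 kHz for integer k ≥ 0.
k=0: 1.7 kHz.
k=1: 3.6 kHz, 7 kHz.
k=2: 8.9 kHz, 12.3 kHz.
k=3: 14.2 kHz, 17.6 kHz.
Within [5.9 kHz, 12.3 kHz]: 7 kHz, 8.9 kHz, 12.3 kHz.

7 kHz, 8.9 kHz, 12.3 kHz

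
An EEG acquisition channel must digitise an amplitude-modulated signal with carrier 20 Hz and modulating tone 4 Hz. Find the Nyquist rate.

AM sidebands sit at fc ± fm = 16 Hz and 24 Hz.
Highest-frequency component: 24 Hz.
Nyquist rate = 2 × 24 Hz = 48 Hz.

48 Hz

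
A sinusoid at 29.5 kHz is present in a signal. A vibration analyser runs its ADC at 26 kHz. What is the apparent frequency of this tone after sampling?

29.5 kHz mod fs = 3.5 kHz.
3.5 kHz ≤ fs/2 = 13 kHz, appears at 3.5 kHz.

3.5 kHz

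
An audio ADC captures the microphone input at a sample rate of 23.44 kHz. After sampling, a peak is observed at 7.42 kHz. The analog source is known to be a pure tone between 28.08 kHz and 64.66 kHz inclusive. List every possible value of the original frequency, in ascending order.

30.86 kHz, 39.46 kHz, 54.3 kHz, 62.9 kHz

Frequencies that alias to 7.42 kHz are k·fs ± 7.42 kHz for integer k ≥ 0.
k=0: 7.42 kHz.
k=1: 16.02 kHz, 30.86 kHz.
k=2: 39.46 kHz, 54.3 kHz.
k=3: 62.9 kHz, 77.74 kHz.
k=4: 86.34 kHz, 101.18 kHz.
Within [28.08 kHz, 64.66 kHz]: 30.86 kHz, 39.46 kHz, 54.3 kHz, 62.9 kHz.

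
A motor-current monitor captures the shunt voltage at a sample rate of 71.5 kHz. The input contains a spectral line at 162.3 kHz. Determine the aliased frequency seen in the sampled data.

19.3 kHz

162.3 kHz mod fs = 19.3 kHz.
19.3 kHz ≤ fs/2 = 35.75 kHz, appears at 19.3 kHz.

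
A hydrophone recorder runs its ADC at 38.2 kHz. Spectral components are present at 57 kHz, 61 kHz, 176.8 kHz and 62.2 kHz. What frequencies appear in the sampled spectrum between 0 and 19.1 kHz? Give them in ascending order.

14.2 kHz, 15.4 kHz, 18.8 kHz

fs/2 = 19.1 kHz.
57 kHz mod fs = 18.8 kHz.
18.8 kHz ≤ fs/2 = 19.1 kHz, appears at 18.8 kHz.
61 kHz mod fs = 22.8 kHz.
22.8 kHz > fs/2 = 19.1 kHz, folds to fs − 22.8 kHz = 15.4 kHz.
176.8 kHz mod fs = 24 kHz.
24 kHz > fs/2 = 19.1 kHz, folds to fs − 24 kHz = 14.2 kHz.
62.2 kHz mod fs = 24 kHz.
24 kHz > fs/2 = 19.1 kHz, folds to fs − 24 kHz = 14.2 kHz.
Distinct values: {14.2 kHz, 15.4 kHz, 18.8 kHz}.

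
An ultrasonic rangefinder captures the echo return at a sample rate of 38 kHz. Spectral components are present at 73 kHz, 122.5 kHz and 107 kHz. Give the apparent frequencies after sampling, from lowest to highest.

3 kHz, 7 kHz, 8.5 kHz

fs/2 = 19 kHz.
73 kHz mod fs = 35 kHz.
35 kHz > fs/2 = 19 kHz, folds to fs − 35 kHz = 3 kHz.
122.5 kHz mod fs = 8.5 kHz.
8.5 kHz ≤ fs/2 = 19 kHz, appears at 8.5 kHz.
107 kHz mod fs = 31 kHz.
31 kHz > fs/2 = 19 kHz, folds to fs − 31 kHz = 7 kHz.
Distinct values: {3 kHz, 7 kHz, 8.5 kHz}.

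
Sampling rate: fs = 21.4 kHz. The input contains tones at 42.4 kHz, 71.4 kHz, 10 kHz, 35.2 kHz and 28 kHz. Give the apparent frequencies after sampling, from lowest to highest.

fs/2 = 10.7 kHz.
42.4 kHz mod fs = 21 kHz.
21 kHz > fs/2 = 10.7 kHz, folds to fs − 21 kHz = 0.4 kHz.
71.4 kHz mod fs = 7.2 kHz.
7.2 kHz ≤ fs/2 = 10.7 kHz, appears at 7.2 kHz.
10 kHz ≤ fs/2 = 10.7 kHz, passes unchanged.
35.2 kHz mod fs = 13.8 kHz.
13.8 kHz > fs/2 = 10.7 kHz, folds to fs − 13.8 kHz = 7.6 kHz.
28 kHz mod fs = 6.6 kHz.
6.6 kHz ≤ fs/2 = 10.7 kHz, appears at 6.6 kHz.
Distinct values: {0.4 kHz, 6.6 kHz, 7.2 kHz, 7.6 kHz, 10 kHz}.

0.4 kHz, 6.6 kHz, 7.2 kHz, 7.6 kHz, 10 kHz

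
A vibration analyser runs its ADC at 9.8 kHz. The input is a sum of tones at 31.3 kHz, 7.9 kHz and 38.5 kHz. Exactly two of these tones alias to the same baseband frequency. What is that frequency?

fs/2 = 4.9 kHz.
31.3 kHz mod fs = 1.9 kHz.
1.9 kHz ≤ fs/2 = 4.9 kHz, appears at 1.9 kHz.
7.9 kHz > fs/2 = 4.9 kHz, folds to fs − 7.9 kHz = 1.9 kHz.
38.5 kHz mod fs = 9.1 kHz.
9.1 kHz > fs/2 = 4.9 kHz, folds to fs − 9.1 kHz = 0.7 kHz.
7.9 kHz and 31.3 kHz both map to 1.9 kHz.

1.9 kHz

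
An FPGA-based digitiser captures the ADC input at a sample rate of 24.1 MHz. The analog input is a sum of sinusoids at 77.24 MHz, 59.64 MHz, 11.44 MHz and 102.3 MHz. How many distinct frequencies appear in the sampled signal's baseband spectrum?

fs/2 = 12.05 MHz.
77.24 MHz mod fs = 4.94 MHz.
4.94 MHz ≤ fs/2 = 12.05 MHz, appears at 4.94 MHz.
59.64 MHz mod fs = 11.44 MHz.
11.44 MHz ≤ fs/2 = 12.05 MHz, appears at 11.44 MHz.
11.44 MHz ≤ fs/2 = 12.05 MHz, passes unchanged.
102.3 MHz mod fs = 5.9 MHz.
5.9 MHz ≤ fs/2 = 12.05 MHz, appears at 5.9 MHz.
Distinct values: {4.94 MHz, 5.9 MHz, 11.44 MHz} → 3.

3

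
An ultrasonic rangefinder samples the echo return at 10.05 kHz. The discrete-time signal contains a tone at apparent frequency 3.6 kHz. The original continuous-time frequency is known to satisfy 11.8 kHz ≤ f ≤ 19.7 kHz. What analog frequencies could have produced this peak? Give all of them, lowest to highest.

13.65 kHz, 16.5 kHz

Frequencies that alias to 3.6 kHz are k·fs ± 3.6 kHz for integer k ≥ 0.
k=0: 3.6 kHz.
k=1: 6.45 kHz, 13.65 kHz.
k=2: 16.5 kHz, 23.7 kHz.
k=3: 26.55 kHz, 33.75 kHz.
Within [11.8 kHz, 19.7 kHz]: 13.65 kHz, 16.5 kHz.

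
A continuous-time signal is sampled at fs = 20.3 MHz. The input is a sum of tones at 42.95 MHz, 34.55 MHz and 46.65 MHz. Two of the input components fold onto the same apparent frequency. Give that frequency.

6.05 MHz

fs/2 = 10.15 MHz.
42.95 MHz mod fs = 2.35 MHz.
2.35 MHz ≤ fs/2 = 10.15 MHz, appears at 2.35 MHz.
34.55 MHz mod fs = 14.25 MHz.
14.25 MHz > fs/2 = 10.15 MHz, folds to fs − 14.25 MHz = 6.05 MHz.
46.65 MHz mod fs = 6.05 MHz.
6.05 MHz ≤ fs/2 = 10.15 MHz, appears at 6.05 MHz.
34.55 MHz and 46.65 MHz both map to 6.05 MHz.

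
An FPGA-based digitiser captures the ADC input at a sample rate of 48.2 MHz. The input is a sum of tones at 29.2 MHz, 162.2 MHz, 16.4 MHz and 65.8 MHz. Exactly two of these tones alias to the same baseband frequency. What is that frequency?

17.6 MHz

fs/2 = 24.1 MHz.
29.2 MHz > fs/2 = 24.1 MHz, folds to fs − 29.2 MHz = 19 MHz.
162.2 MHz mod fs = 17.6 MHz.
17.6 MHz ≤ fs/2 = 24.1 MHz, appears at 17.6 MHz.
16.4 MHz ≤ fs/2 = 24.1 MHz, passes unchanged.
65.8 MHz mod fs = 17.6 MHz.
17.6 MHz ≤ fs/2 = 24.1 MHz, appears at 17.6 MHz.
65.8 MHz and 162.2 MHz both map to 17.6 MHz.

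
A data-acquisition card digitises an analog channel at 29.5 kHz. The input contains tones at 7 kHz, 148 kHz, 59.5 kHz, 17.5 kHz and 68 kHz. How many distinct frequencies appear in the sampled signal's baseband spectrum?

fs/2 = 14.75 kHz.
7 kHz ≤ fs/2 = 14.75 kHz, passes unchanged.
148 kHz mod fs = 0.5 kHz.
0.5 kHz ≤ fs/2 = 14.75 kHz, appears at 0.5 kHz.
59.5 kHz mod fs = 0.5 kHz.
0.5 kHz ≤ fs/2 = 14.75 kHz, appears at 0.5 kHz.
17.5 kHz > fs/2 = 14.75 kHz, folds to fs − 17.5 kHz = 12 kHz.
68 kHz mod fs = 9 kHz.
9 kHz ≤ fs/2 = 14.75 kHz, appears at 9 kHz.
Distinct values: {0.5 kHz, 7 kHz, 9 kHz, 12 kHz} → 4.

4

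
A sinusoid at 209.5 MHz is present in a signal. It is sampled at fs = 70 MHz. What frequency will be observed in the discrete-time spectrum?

209.5 MHz mod fs = 69.5 MHz.
69.5 MHz > fs/2 = 35 MHz, folds to fs − 69.5 MHz = 0.5 MHz.

0.5 MHz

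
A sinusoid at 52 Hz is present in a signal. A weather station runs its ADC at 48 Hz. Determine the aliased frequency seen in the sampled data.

4 Hz

52 Hz mod fs = 4 Hz.
4 Hz ≤ fs/2 = 24 Hz, appears at 4 Hz.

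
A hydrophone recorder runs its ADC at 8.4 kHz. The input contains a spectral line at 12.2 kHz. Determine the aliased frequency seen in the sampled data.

3.8 kHz

12.2 kHz mod fs = 3.8 kHz.
3.8 kHz ≤ fs/2 = 4.2 kHz, appears at 3.8 kHz.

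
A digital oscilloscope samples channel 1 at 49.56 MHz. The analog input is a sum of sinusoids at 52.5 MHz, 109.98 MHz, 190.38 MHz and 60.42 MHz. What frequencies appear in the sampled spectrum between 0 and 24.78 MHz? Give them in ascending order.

fs/2 = 24.78 MHz.
52.5 MHz mod fs = 2.94 MHz.
2.94 MHz ≤ fs/2 = 24.78 MHz, appears at 2.94 MHz.
109.98 MHz mod fs = 10.86 MHz.
10.86 MHz ≤ fs/2 = 24.78 MHz, appears at 10.86 MHz.
190.38 MHz mod fs = 41.7 MHz.
41.7 MHz > fs/2 = 24.78 MHz, folds to fs − 41.7 MHz = 7.86 MHz.
60.42 MHz mod fs = 10.86 MHz.
10.86 MHz ≤ fs/2 = 24.78 MHz, appears at 10.86 MHz.
Distinct values: {2.94 MHz, 7.86 MHz, 10.86 MHz}.

2.94 MHz, 7.86 MHz, 10.86 MHz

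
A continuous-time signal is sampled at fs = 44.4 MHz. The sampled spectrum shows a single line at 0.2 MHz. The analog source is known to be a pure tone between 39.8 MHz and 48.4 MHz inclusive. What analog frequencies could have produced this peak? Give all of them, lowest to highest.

44.2 MHz, 44.6 MHz

Frequencies that alias to 0.2 MHz are k·fs ± 0.2 MHz for integer k ≥ 0.
k=0: 0.2 MHz.
k=1: 44.2 MHz, 44.6 MHz.
k=2: 88.6 MHz, 89 MHz.
Within [39.8 MHz, 48.4 MHz]: 44.2 MHz, 44.6 MHz.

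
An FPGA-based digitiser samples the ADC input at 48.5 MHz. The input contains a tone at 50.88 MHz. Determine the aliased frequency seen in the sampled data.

2.38 MHz

50.88 MHz mod fs = 2.38 MHz.
2.38 MHz ≤ fs/2 = 24.25 MHz, appears at 2.38 MHz.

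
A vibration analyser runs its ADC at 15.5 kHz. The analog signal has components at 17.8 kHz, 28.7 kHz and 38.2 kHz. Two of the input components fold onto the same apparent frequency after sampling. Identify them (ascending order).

17.8 kHz, 28.7 kHz

fs/2 = 7.75 kHz.
17.8 kHz mod fs = 2.3 kHz.
2.3 kHz ≤ fs/2 = 7.75 kHz, appears at 2.3 kHz.
28.7 kHz mod fs = 13.2 kHz.
13.2 kHz > fs/2 = 7.75 kHz, folds to fs − 13.2 kHz = 2.3 kHz.
38.2 kHz mod fs = 7.2 kHz.
7.2 kHz ≤ fs/2 = 7.75 kHz, appears at 7.2 kHz.
17.8 kHz and 28.7 kHz both map to 2.3 kHz.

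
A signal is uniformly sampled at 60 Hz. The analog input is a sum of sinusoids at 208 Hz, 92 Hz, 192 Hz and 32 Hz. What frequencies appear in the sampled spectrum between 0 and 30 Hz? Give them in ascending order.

fs/2 = 30 Hz.
208 Hz mod fs = 28 Hz.
28 Hz ≤ fs/2 = 30 Hz, appears at 28 Hz.
92 Hz mod fs = 32 Hz.
32 Hz > fs/2 = 30 Hz, folds to fs − 32 Hz = 28 Hz.
192 Hz mod fs = 12 Hz.
12 Hz ≤ fs/2 = 30 Hz, appears at 12 Hz.
32 Hz > fs/2 = 30 Hz, folds to fs − 32 Hz = 28 Hz.
Distinct values: {12 Hz, 28 Hz}.

12 Hz, 28 Hz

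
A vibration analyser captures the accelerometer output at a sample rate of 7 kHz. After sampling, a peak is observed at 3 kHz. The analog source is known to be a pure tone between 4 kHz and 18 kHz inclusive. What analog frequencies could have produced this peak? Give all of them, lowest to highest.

4 kHz, 10 kHz, 11 kHz, 17 kHz, 18 kHz

Frequencies that alias to 3 kHz are k·fs ± 3 kHz for integer k ≥ 0.
k=0: 3 kHz.
k=1: 4 kHz, 10 kHz.
k=2: 11 kHz, 17 kHz.
k=3: 18 kHz, 24 kHz.
k=4: 25 kHz, 31 kHz.
Within [4 kHz, 18 kHz]: 4 kHz, 10 kHz, 11 kHz, 17 kHz, 18 kHz.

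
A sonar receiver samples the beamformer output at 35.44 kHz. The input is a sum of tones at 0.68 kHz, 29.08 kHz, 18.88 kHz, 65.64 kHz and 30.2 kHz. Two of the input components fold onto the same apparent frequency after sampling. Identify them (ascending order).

fs/2 = 17.72 kHz.
0.68 kHz ≤ fs/2 = 17.72 kHz, passes unchanged.
29.08 kHz > fs/2 = 17.72 kHz, folds to fs − 29.08 kHz = 6.36 kHz.
18.88 kHz > fs/2 = 17.72 kHz, folds to fs − 18.88 kHz = 16.56 kHz.
65.64 kHz mod fs = 30.2 kHz.
30.2 kHz > fs/2 = 17.72 kHz, folds to fs − 30.2 kHz = 5.24 kHz.
30.2 kHz > fs/2 = 17.72 kHz, folds to fs − 30.2 kHz = 5.24 kHz.
30.2 kHz and 65.64 kHz both map to 5.24 kHz.

30.2 kHz, 65.64 kHz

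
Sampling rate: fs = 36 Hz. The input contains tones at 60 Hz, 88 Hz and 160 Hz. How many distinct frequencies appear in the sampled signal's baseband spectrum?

2

fs/2 = 18 Hz.
60 Hz mod fs = 24 Hz.
24 Hz > fs/2 = 18 Hz, folds to fs − 24 Hz = 12 Hz.
88 Hz mod fs = 16 Hz.
16 Hz ≤ fs/2 = 18 Hz, appears at 16 Hz.
160 Hz mod fs = 16 Hz.
16 Hz ≤ fs/2 = 18 Hz, appears at 16 Hz.
Distinct values: {12 Hz, 16 Hz} → 2.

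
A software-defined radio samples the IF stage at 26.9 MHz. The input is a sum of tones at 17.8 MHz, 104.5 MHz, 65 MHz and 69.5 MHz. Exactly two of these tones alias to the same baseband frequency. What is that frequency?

11.2 MHz

fs/2 = 13.45 MHz.
17.8 MHz > fs/2 = 13.45 MHz, folds to fs − 17.8 MHz = 9.1 MHz.
104.5 MHz mod fs = 23.8 MHz.
23.8 MHz > fs/2 = 13.45 MHz, folds to fs − 23.8 MHz = 3.1 MHz.
65 MHz mod fs = 11.2 MHz.
11.2 MHz ≤ fs/2 = 13.45 MHz, appears at 11.2 MHz.
69.5 MHz mod fs = 15.7 MHz.
15.7 MHz > fs/2 = 13.45 MHz, folds to fs − 15.7 MHz = 11.2 MHz.
65 MHz and 69.5 MHz both map to 11.2 MHz.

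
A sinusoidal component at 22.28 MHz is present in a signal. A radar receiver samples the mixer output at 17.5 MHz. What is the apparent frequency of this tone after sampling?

4.78 MHz

22.28 MHz mod fs = 4.78 MHz.
4.78 MHz ≤ fs/2 = 8.75 MHz, appears at 4.78 MHz.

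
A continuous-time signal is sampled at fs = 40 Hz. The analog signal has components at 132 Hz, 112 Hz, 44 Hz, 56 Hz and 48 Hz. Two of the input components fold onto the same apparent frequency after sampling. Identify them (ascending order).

48 Hz, 112 Hz

fs/2 = 20 Hz.
132 Hz mod fs = 12 Hz.
12 Hz ≤ fs/2 = 20 Hz, appears at 12 Hz.
112 Hz mod fs = 32 Hz.
32 Hz > fs/2 = 20 Hz, folds to fs − 32 Hz = 8 Hz.
44 Hz mod fs = 4 Hz.
4 Hz ≤ fs/2 = 20 Hz, appears at 4 Hz.
56 Hz mod fs = 16 Hz.
16 Hz ≤ fs/2 = 20 Hz, appears at 16 Hz.
48 Hz mod fs = 8 Hz.
8 Hz ≤ fs/2 = 20 Hz, appears at 8 Hz.
48 Hz and 112 Hz both map to 8 Hz.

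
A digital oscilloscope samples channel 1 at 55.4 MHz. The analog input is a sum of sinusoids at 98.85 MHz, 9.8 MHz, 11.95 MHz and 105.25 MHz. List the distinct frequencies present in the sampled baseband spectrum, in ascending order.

fs/2 = 27.7 MHz.
98.85 MHz mod fs = 43.45 MHz.
43.45 MHz > fs/2 = 27.7 MHz, folds to fs − 43.45 MHz = 11.95 MHz.
9.8 MHz ≤ fs/2 = 27.7 MHz, passes unchanged.
11.95 MHz ≤ fs/2 = 27.7 MHz, passes unchanged.
105.25 MHz mod fs = 49.85 MHz.
49.85 MHz > fs/2 = 27.7 MHz, folds to fs − 49.85 MHz = 5.55 MHz.
Distinct values: {5.55 MHz, 9.8 MHz, 11.95 MHz}.

5.55 MHz, 9.8 MHz, 11.95 MHz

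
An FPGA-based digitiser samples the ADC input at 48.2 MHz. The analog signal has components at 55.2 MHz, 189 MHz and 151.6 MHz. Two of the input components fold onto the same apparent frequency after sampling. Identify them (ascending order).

fs/2 = 24.1 MHz.
55.2 MHz mod fs = 7 MHz.
7 MHz ≤ fs/2 = 24.1 MHz, appears at 7 MHz.
189 MHz mod fs = 44.4 MHz.
44.4 MHz > fs/2 = 24.1 MHz, folds to fs − 44.4 MHz = 3.8 MHz.
151.6 MHz mod fs = 7 MHz.
7 MHz ≤ fs/2 = 24.1 MHz, appears at 7 MHz.
55.2 MHz and 151.6 MHz both map to 7 MHz.

55.2 MHz, 151.6 MHz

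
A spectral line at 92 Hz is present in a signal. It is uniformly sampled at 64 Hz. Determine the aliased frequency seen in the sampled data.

28 Hz

92 Hz mod fs = 28 Hz.
28 Hz ≤ fs/2 = 32 Hz, appears at 28 Hz.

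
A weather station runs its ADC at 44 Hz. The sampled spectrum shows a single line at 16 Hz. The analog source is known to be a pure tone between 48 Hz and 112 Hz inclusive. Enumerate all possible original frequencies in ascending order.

Frequencies that alias to 16 Hz are k·fs ± 16 Hz for integer k ≥ 0.
k=0: 16 Hz.
k=1: 28 Hz, 60 Hz.
k=2: 72 Hz, 104 Hz.
k=3: 116 Hz, 148 Hz.
Within [48 Hz, 112 Hz]: 60 Hz, 72 Hz, 104 Hz.

60 Hz, 72 Hz, 104 Hz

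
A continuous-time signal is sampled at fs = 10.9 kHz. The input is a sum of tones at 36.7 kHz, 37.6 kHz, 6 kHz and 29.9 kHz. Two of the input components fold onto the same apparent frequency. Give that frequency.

4.9 kHz

fs/2 = 5.45 kHz.
36.7 kHz mod fs = 4 kHz.
4 kHz ≤ fs/2 = 5.45 kHz, appears at 4 kHz.
37.6 kHz mod fs = 4.9 kHz.
4.9 kHz ≤ fs/2 = 5.45 kHz, appears at 4.9 kHz.
6 kHz > fs/2 = 5.45 kHz, folds to fs − 6 kHz = 4.9 kHz.
29.9 kHz mod fs = 8.1 kHz.
8.1 kHz > fs/2 = 5.45 kHz, folds to fs − 8.1 kHz = 2.8 kHz.
6 kHz and 37.6 kHz both map to 4.9 kHz.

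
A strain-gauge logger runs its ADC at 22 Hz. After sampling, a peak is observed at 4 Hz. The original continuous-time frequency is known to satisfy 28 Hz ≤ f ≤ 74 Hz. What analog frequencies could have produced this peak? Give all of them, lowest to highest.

40 Hz, 48 Hz, 62 Hz, 70 Hz

Frequencies that alias to 4 Hz are k·fs ± 4 Hz for integer k ≥ 0.
k=0: 4 Hz.
k=1: 18 Hz, 26 Hz.
k=2: 40 Hz, 48 Hz.
k=3: 62 Hz, 70 Hz.
k=4: 84 Hz, 92 Hz.
Within [28 Hz, 74 Hz]: 40 Hz, 48 Hz, 62 Hz, 70 Hz.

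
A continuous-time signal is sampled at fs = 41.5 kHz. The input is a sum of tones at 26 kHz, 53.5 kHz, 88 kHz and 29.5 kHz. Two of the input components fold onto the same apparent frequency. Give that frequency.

12 kHz

fs/2 = 20.75 kHz.
26 kHz > fs/2 = 20.75 kHz, folds to fs − 26 kHz = 15.5 kHz.
53.5 kHz mod fs = 12 kHz.
12 kHz ≤ fs/2 = 20.75 kHz, appears at 12 kHz.
88 kHz mod fs = 5 kHz.
5 kHz ≤ fs/2 = 20.75 kHz, appears at 5 kHz.
29.5 kHz > fs/2 = 20.75 kHz, folds to fs − 29.5 kHz = 12 kHz.
29.5 kHz and 53.5 kHz both map to 12 kHz.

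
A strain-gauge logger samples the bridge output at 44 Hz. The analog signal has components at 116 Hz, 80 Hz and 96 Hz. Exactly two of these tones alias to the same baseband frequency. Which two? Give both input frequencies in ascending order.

80 Hz, 96 Hz

fs/2 = 22 Hz.
116 Hz mod fs = 28 Hz.
28 Hz > fs/2 = 22 Hz, folds to fs − 28 Hz = 16 Hz.
80 Hz mod fs = 36 Hz.
36 Hz > fs/2 = 22 Hz, folds to fs − 36 Hz = 8 Hz.
96 Hz mod fs = 8 Hz.
8 Hz ≤ fs/2 = 22 Hz, appears at 8 Hz.
80 Hz and 96 Hz both map to 8 Hz.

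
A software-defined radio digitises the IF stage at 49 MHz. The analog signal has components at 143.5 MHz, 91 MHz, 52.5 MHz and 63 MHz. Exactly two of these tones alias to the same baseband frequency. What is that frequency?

3.5 MHz

fs/2 = 24.5 MHz.
143.5 MHz mod fs = 45.5 MHz.
45.5 MHz > fs/2 = 24.5 MHz, folds to fs − 45.5 MHz = 3.5 MHz.
91 MHz mod fs = 42 MHz.
42 MHz > fs/2 = 24.5 MHz, folds to fs − 42 MHz = 7 MHz.
52.5 MHz mod fs = 3.5 MHz.
3.5 MHz ≤ fs/2 = 24.5 MHz, appears at 3.5 MHz.
63 MHz mod fs = 14 MHz.
14 MHz ≤ fs/2 = 24.5 MHz, appears at 14 MHz.
52.5 MHz and 143.5 MHz both map to 3.5 MHz.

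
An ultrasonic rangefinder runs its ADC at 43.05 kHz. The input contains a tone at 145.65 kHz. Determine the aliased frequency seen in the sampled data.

145.65 kHz mod fs = 16.5 kHz.
16.5 kHz ≤ fs/2 = 21.525 kHz, appears at 16.5 kHz.

16.5 kHz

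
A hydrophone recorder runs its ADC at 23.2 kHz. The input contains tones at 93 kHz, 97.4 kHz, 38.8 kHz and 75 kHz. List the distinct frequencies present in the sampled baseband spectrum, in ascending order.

0.2 kHz, 4.6 kHz, 5.4 kHz, 7.6 kHz

fs/2 = 11.6 kHz.
93 kHz mod fs = 0.2 kHz.
0.2 kHz ≤ fs/2 = 11.6 kHz, appears at 0.2 kHz.
97.4 kHz mod fs = 4.6 kHz.
4.6 kHz ≤ fs/2 = 11.6 kHz, appears at 4.6 kHz.
38.8 kHz mod fs = 15.6 kHz.
15.6 kHz > fs/2 = 11.6 kHz, folds to fs − 15.6 kHz = 7.6 kHz.
75 kHz mod fs = 5.4 kHz.
5.4 kHz ≤ fs/2 = 11.6 kHz, appears at 5.4 kHz.
Distinct values: {0.2 kHz, 4.6 kHz, 5.4 kHz, 7.6 kHz}.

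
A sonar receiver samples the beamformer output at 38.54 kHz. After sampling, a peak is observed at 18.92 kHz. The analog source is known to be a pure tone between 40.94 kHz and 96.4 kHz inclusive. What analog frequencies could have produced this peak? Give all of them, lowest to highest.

Frequencies that alias to 18.92 kHz are k·fs ± 18.92 kHz for integer k ≥ 0.
k=0: 18.92 kHz.
k=1: 19.62 kHz, 57.46 kHz.
k=2: 58.16 kHz, 96 kHz.
k=3: 96.7 kHz, 134.54 kHz.
Within [40.94 kHz, 96.4 kHz]: 57.46 kHz, 58.16 kHz, 96 kHz.

57.46 kHz, 58.16 kHz, 96 kHz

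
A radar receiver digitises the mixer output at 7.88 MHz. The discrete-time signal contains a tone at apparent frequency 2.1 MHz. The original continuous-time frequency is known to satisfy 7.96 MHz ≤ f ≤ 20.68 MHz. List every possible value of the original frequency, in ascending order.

9.98 MHz, 13.66 MHz, 17.86 MHz

Frequencies that alias to 2.1 MHz are k·fs ± 2.1 MHz for integer k ≥ 0.
k=0: 2.1 MHz.
k=1: 5.78 MHz, 9.98 MHz.
k=2: 13.66 MHz, 17.86 MHz.
k=3: 21.54 MHz, 25.74 MHz.
Within [7.96 MHz, 20.68 MHz]: 9.98 MHz, 13.66 MHz, 17.86 MHz.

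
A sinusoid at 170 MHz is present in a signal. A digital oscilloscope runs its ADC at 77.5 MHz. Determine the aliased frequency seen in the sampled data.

170 MHz mod fs = 15 MHz.
15 MHz ≤ fs/2 = 38.75 MHz, appears at 15 MHz.

15 MHz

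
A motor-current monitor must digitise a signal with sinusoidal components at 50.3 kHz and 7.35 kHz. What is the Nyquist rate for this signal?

Highest-frequency component: 50.3 kHz.
Nyquist rate = 2 × 50.3 kHz = 100.6 kHz.

100.6 kHz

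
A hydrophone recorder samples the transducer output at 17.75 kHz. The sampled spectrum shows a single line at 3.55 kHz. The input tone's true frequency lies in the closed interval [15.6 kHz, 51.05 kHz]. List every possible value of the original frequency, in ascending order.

21.3 kHz, 31.95 kHz, 39.05 kHz, 49.7 kHz

Frequencies that alias to 3.55 kHz are k·fs ± 3.55 kHz for integer k ≥ 0.
k=0: 3.55 kHz.
k=1: 14.2 kHz, 21.3 kHz.
k=2: 31.95 kHz, 39.05 kHz.
k=3: 49.7 kHz, 56.8 kHz.
k=4: 67.45 kHz, 74.55 kHz.
Within [15.6 kHz, 51.05 kHz]: 21.3 kHz, 31.95 kHz, 39.05 kHz, 49.7 kHz.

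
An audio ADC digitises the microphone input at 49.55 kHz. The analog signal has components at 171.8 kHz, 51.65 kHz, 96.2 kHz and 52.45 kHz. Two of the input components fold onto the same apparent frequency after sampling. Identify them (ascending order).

fs/2 = 24.775 kHz.
171.8 kHz mod fs = 23.15 kHz.
23.15 kHz ≤ fs/2 = 24.775 kHz, appears at 23.15 kHz.
51.65 kHz mod fs = 2.1 kHz.
2.1 kHz ≤ fs/2 = 24.775 kHz, appears at 2.1 kHz.
96.2 kHz mod fs = 46.65 kHz.
46.65 kHz > fs/2 = 24.775 kHz, folds to fs − 46.65 kHz = 2.9 kHz.
52.45 kHz mod fs = 2.9 kHz.
2.9 kHz ≤ fs/2 = 24.775 kHz, appears at 2.9 kHz.
52.45 kHz and 96.2 kHz both map to 2.9 kHz.

52.45 kHz, 96.2 kHz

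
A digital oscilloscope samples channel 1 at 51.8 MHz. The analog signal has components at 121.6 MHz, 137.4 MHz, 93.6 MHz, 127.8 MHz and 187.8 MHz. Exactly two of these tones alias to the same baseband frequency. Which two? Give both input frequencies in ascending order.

121.6 MHz, 137.4 MHz

fs/2 = 25.9 MHz.
121.6 MHz mod fs = 18 MHz.
18 MHz ≤ fs/2 = 25.9 MHz, appears at 18 MHz.
137.4 MHz mod fs = 33.8 MHz.
33.8 MHz > fs/2 = 25.9 MHz, folds to fs − 33.8 MHz = 18 MHz.
93.6 MHz mod fs = 41.8 MHz.
41.8 MHz > fs/2 = 25.9 MHz, folds to fs − 41.8 MHz = 10 MHz.
127.8 MHz mod fs = 24.2 MHz.
24.2 MHz ≤ fs/2 = 25.9 MHz, appears at 24.2 MHz.
187.8 MHz mod fs = 32.4 MHz.
32.4 MHz > fs/2 = 25.9 MHz, folds to fs − 32.4 MHz = 19.4 MHz.
121.6 MHz and 137.4 MHz both map to 18 MHz.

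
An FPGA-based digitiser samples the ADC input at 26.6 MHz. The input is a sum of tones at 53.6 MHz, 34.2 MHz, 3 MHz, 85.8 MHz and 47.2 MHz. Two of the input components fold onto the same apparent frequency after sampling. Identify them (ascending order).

47.2 MHz, 85.8 MHz

fs/2 = 13.3 MHz.
53.6 MHz mod fs = 0.4 MHz.
0.4 MHz ≤ fs/2 = 13.3 MHz, appears at 0.4 MHz.
34.2 MHz mod fs = 7.6 MHz.
7.6 MHz ≤ fs/2 = 13.3 MHz, appears at 7.6 MHz.
3 MHz ≤ fs/2 = 13.3 MHz, passes unchanged.
85.8 MHz mod fs = 6 MHz.
6 MHz ≤ fs/2 = 13.3 MHz, appears at 6 MHz.
47.2 MHz mod fs = 20.6 MHz.
20.6 MHz > fs/2 = 13.3 MHz, folds to fs − 20.6 MHz = 6 MHz.
47.2 MHz and 85.8 MHz both map to 6 MHz.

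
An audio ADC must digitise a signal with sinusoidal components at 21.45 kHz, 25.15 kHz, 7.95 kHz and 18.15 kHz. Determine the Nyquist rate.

50.3 kHz

Highest-frequency component: 25.15 kHz.
Nyquist rate = 2 × 25.15 kHz = 50.3 kHz.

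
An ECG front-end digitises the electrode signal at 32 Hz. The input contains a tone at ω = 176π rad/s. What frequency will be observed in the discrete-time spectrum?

8 Hz

ω = 176π rad/s → f = ω/(2π) = 88 Hz.
88 Hz mod fs = 24 Hz.
24 Hz > fs/2 = 16 Hz, folds to fs − 24 Hz = 8 Hz.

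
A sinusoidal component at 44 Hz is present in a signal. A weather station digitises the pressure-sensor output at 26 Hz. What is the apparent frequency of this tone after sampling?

8 Hz

44 Hz mod fs = 18 Hz.
18 Hz > fs/2 = 13 Hz, folds to fs − 18 Hz = 8 Hz.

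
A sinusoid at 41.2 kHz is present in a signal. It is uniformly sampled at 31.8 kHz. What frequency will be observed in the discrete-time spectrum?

9.4 kHz

41.2 kHz mod fs = 9.4 kHz.
9.4 kHz ≤ fs/2 = 15.9 kHz, appears at 9.4 kHz.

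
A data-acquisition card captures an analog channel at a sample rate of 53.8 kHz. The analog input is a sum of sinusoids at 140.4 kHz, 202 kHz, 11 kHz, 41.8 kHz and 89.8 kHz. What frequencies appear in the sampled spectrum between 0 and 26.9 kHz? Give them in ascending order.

fs/2 = 26.9 kHz.
140.4 kHz mod fs = 32.8 kHz.
32.8 kHz > fs/2 = 26.9 kHz, folds to fs − 32.8 kHz = 21 kHz.
202 kHz mod fs = 40.6 kHz.
40.6 kHz > fs/2 = 26.9 kHz, folds to fs − 40.6 kHz = 13.2 kHz.
11 kHz ≤ fs/2 = 26.9 kHz, passes unchanged.
41.8 kHz > fs/2 = 26.9 kHz, folds to fs − 41.8 kHz = 12 kHz.
89.8 kHz mod fs = 36 kHz.
36 kHz > fs/2 = 26.9 kHz, folds to fs − 36 kHz = 17.8 kHz.
Distinct values: {11 kHz, 12 kHz, 13.2 kHz, 17.8 kHz, 21 kHz}.

11 kHz, 12 kHz, 13.2 kHz, 17.8 kHz, 21 kHz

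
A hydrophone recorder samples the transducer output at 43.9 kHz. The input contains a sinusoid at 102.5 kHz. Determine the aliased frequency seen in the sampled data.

102.5 kHz mod fs = 14.7 kHz.
14.7 kHz ≤ fs/2 = 21.95 kHz, appears at 14.7 kHz.

14.7 kHz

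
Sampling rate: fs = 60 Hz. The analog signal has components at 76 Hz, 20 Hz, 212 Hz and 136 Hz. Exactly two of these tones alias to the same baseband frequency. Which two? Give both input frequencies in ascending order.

fs/2 = 30 Hz.
76 Hz mod fs = 16 Hz.
16 Hz ≤ fs/2 = 30 Hz, appears at 16 Hz.
20 Hz ≤ fs/2 = 30 Hz, passes unchanged.
212 Hz mod fs = 32 Hz.
32 Hz > fs/2 = 30 Hz, folds to fs − 32 Hz = 28 Hz.
136 Hz mod fs = 16 Hz.
16 Hz ≤ fs/2 = 30 Hz, appears at 16 Hz.
76 Hz and 136 Hz both map to 16 Hz.

76 Hz, 136 Hz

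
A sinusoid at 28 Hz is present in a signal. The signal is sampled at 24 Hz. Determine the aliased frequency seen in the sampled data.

4 Hz

28 Hz mod fs = 4 Hz.
4 Hz ≤ fs/2 = 12 Hz, appears at 4 Hz.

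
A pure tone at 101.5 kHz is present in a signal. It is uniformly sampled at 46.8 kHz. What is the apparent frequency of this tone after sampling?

101.5 kHz mod fs = 7.9 kHz.
7.9 kHz ≤ fs/2 = 23.4 kHz, appears at 7.9 kHz.

7.9 kHz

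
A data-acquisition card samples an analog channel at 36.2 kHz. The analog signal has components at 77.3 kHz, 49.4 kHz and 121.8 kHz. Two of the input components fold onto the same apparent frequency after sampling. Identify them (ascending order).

49.4 kHz, 121.8 kHz

fs/2 = 18.1 kHz.
77.3 kHz mod fs = 4.9 kHz.
4.9 kHz ≤ fs/2 = 18.1 kHz, appears at 4.9 kHz.
49.4 kHz mod fs = 13.2 kHz.
13.2 kHz ≤ fs/2 = 18.1 kHz, appears at 13.2 kHz.
121.8 kHz mod fs = 13.2 kHz.
13.2 kHz ≤ fs/2 = 18.1 kHz, appears at 13.2 kHz.
49.4 kHz and 121.8 kHz both map to 13.2 kHz.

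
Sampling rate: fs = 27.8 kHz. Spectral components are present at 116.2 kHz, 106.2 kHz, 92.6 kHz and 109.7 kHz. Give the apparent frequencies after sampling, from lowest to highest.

fs/2 = 13.9 kHz.
116.2 kHz mod fs = 5 kHz.
5 kHz ≤ fs/2 = 13.9 kHz, appears at 5 kHz.
106.2 kHz mod fs = 22.8 kHz.
22.8 kHz > fs/2 = 13.9 kHz, folds to fs − 22.8 kHz = 5 kHz.
92.6 kHz mod fs = 9.2 kHz.
9.2 kHz ≤ fs/2 = 13.9 kHz, appears at 9.2 kHz.
109.7 kHz mod fs = 26.3 kHz.
26.3 kHz > fs/2 = 13.9 kHz, folds to fs − 26.3 kHz = 1.5 kHz.
Distinct values: {1.5 kHz, 5 kHz, 9.2 kHz}.

1.5 kHz, 5 kHz, 9.2 kHz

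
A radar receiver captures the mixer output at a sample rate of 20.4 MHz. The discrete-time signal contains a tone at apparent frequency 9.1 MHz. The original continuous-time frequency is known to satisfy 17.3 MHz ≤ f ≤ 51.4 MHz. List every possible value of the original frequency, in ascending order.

Frequencies that alias to 9.1 MHz are k·fs ± 9.1 MHz for integer k ≥ 0.
k=0: 9.1 MHz.
k=1: 11.3 MHz, 29.5 MHz.
k=2: 31.7 MHz, 49.9 MHz.
k=3: 52.1 MHz, 70.3 MHz.
Within [17.3 MHz, 51.4 MHz]: 29.5 MHz, 31.7 MHz, 49.9 MHz.

29.5 MHz, 31.7 MHz, 49.9 MHz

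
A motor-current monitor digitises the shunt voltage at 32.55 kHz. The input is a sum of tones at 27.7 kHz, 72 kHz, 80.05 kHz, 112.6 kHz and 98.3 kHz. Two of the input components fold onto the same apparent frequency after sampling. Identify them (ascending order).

80.05 kHz, 112.6 kHz

fs/2 = 16.275 kHz.
27.7 kHz > fs/2 = 16.275 kHz, folds to fs − 27.7 kHz = 4.85 kHz.
72 kHz mod fs = 6.9 kHz.
6.9 kHz ≤ fs/2 = 16.275 kHz, appears at 6.9 kHz.
80.05 kHz mod fs = 14.95 kHz.
14.95 kHz ≤ fs/2 = 16.275 kHz, appears at 14.95 kHz.
112.6 kHz mod fs = 14.95 kHz.
14.95 kHz ≤ fs/2 = 16.275 kHz, appears at 14.95 kHz.
98.3 kHz mod fs = 0.65 kHz.
0.65 kHz ≤ fs/2 = 16.275 kHz, appears at 0.65 kHz.
80.05 kHz and 112.6 kHz both map to 14.95 kHz.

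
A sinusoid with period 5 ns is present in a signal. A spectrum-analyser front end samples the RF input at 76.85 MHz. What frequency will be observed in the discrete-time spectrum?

T = 5 ns → f = 1/T = 200 MHz.
200 MHz mod fs = 46.3 MHz.
46.3 MHz > fs/2 = 38.425 MHz, folds to fs − 46.3 MHz = 30.55 MHz.

30.55 MHz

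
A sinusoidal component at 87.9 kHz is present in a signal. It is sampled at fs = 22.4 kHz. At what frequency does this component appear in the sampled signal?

1.7 kHz

87.9 kHz mod fs = 20.7 kHz.
20.7 kHz > fs/2 = 11.2 kHz, folds to fs − 20.7 kHz = 1.7 kHz.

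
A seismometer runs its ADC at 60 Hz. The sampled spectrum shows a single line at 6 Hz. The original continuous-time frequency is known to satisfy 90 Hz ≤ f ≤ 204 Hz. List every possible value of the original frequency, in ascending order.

Frequencies that alias to 6 Hz are k·fs ± 6 Hz for integer k ≥ 0.
k=0: 6 Hz.
k=1: 54 Hz, 66 Hz.
k=2: 114 Hz, 126 Hz.
k=3: 174 Hz, 186 Hz.
k=4: 234 Hz, 246 Hz.
Within [90 Hz, 204 Hz]: 114 Hz, 126 Hz, 174 Hz, 186 Hz.

114 Hz, 126 Hz, 174 Hz, 186 Hz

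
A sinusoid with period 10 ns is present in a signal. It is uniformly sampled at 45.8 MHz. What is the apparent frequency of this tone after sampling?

T = 10 ns → f = 1/T = 100 MHz.
100 MHz mod fs = 8.4 MHz.
8.4 MHz ≤ fs/2 = 22.9 MHz, appears at 8.4 MHz.

8.4 MHz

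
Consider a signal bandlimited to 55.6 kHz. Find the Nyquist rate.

Nyquist rate = 2 × 55.6 kHz = 111.2 kHz.

111.2 kHz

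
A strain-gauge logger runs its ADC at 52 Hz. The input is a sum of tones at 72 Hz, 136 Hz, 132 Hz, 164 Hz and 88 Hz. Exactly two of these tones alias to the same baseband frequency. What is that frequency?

20 Hz

fs/2 = 26 Hz.
72 Hz mod fs = 20 Hz.
20 Hz ≤ fs/2 = 26 Hz, appears at 20 Hz.
136 Hz mod fs = 32 Hz.
32 Hz > fs/2 = 26 Hz, folds to fs − 32 Hz = 20 Hz.
132 Hz mod fs = 28 Hz.
28 Hz > fs/2 = 26 Hz, folds to fs − 28 Hz = 24 Hz.
164 Hz mod fs = 8 Hz.
8 Hz ≤ fs/2 = 26 Hz, appears at 8 Hz.
88 Hz mod fs = 36 Hz.
36 Hz > fs/2 = 26 Hz, folds to fs − 36 Hz = 16 Hz.
72 Hz and 136 Hz both map to 20 Hz.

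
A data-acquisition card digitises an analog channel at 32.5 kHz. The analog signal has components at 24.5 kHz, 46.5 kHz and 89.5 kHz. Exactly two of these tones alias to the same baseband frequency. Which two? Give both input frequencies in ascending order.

24.5 kHz, 89.5 kHz

fs/2 = 16.25 kHz.
24.5 kHz > fs/2 = 16.25 kHz, folds to fs − 24.5 kHz = 8 kHz.
46.5 kHz mod fs = 14 kHz.
14 kHz ≤ fs/2 = 16.25 kHz, appears at 14 kHz.
89.5 kHz mod fs = 24.5 kHz.
24.5 kHz > fs/2 = 16.25 kHz, folds to fs − 24.5 kHz = 8 kHz.
24.5 kHz and 89.5 kHz both map to 8 kHz.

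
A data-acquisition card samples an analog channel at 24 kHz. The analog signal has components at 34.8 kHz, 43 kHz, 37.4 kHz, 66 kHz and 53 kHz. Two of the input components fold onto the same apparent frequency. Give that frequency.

5 kHz

fs/2 = 12 kHz.
34.8 kHz mod fs = 10.8 kHz.
10.8 kHz ≤ fs/2 = 12 kHz, appears at 10.8 kHz.
43 kHz mod fs = 19 kHz.
19 kHz > fs/2 = 12 kHz, folds to fs − 19 kHz = 5 kHz.
37.4 kHz mod fs = 13.4 kHz.
13.4 kHz > fs/2 = 12 kHz, folds to fs − 13.4 kHz = 10.6 kHz.
66 kHz mod fs = 18 kHz.
18 kHz > fs/2 = 12 kHz, folds to fs − 18 kHz = 6 kHz.
53 kHz mod fs = 5 kHz.
5 kHz ≤ fs/2 = 12 kHz, appears at 5 kHz.
43 kHz and 53 kHz both map to 5 kHz.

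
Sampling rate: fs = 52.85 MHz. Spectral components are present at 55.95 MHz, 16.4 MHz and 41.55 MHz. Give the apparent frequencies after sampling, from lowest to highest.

fs/2 = 26.425 MHz.
55.95 MHz mod fs = 3.1 MHz.
3.1 MHz ≤ fs/2 = 26.425 MHz, appears at 3.1 MHz.
16.4 MHz ≤ fs/2 = 26.425 MHz, passes unchanged.
41.55 MHz > fs/2 = 26.425 MHz, folds to fs − 41.55 MHz = 11.3 MHz.
Distinct values: {3.1 MHz, 11.3 MHz, 16.4 MHz}.

3.1 MHz, 11.3 MHz, 16.4 MHz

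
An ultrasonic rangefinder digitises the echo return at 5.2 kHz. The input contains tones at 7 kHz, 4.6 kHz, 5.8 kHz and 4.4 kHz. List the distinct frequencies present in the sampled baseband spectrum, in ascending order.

0.6 kHz, 0.8 kHz, 1.8 kHz

fs/2 = 2.6 kHz.
7 kHz mod fs = 1.8 kHz.
1.8 kHz ≤ fs/2 = 2.6 kHz, appears at 1.8 kHz.
4.6 kHz > fs/2 = 2.6 kHz, folds to fs − 4.6 kHz = 0.6 kHz.
5.8 kHz mod fs = 0.6 kHz.
0.6 kHz ≤ fs/2 = 2.6 kHz, appears at 0.6 kHz.
4.4 kHz > fs/2 = 2.6 kHz, folds to fs − 4.4 kHz = 0.8 kHz.
Distinct values: {0.6 kHz, 0.8 kHz, 1.8 kHz}.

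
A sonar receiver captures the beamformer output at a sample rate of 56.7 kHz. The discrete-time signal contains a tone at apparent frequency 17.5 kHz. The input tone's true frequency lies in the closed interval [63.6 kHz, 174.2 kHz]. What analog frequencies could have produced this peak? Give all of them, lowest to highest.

74.2 kHz, 95.9 kHz, 130.9 kHz, 152.6 kHz

Frequencies that alias to 17.5 kHz are k·fs ± 17.5 kHz for integer k ≥ 0.
k=0: 17.5 kHz.
k=1: 39.2 kHz, 74.2 kHz.
k=2: 95.9 kHz, 130.9 kHz.
k=3: 152.6 kHz, 187.6 kHz.
k=4: 209.3 kHz, 244.3 kHz.
Within [63.6 kHz, 174.2 kHz]: 74.2 kHz, 95.9 kHz, 130.9 kHz, 152.6 kHz.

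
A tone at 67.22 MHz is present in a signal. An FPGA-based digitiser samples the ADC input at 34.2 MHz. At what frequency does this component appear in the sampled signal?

1.18 MHz

67.22 MHz mod fs = 33.02 MHz.
33.02 MHz > fs/2 = 17.1 MHz, folds to fs − 33.02 MHz = 1.18 MHz.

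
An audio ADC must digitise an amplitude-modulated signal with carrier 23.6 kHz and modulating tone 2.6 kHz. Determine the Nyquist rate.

52.4 kHz

AM sidebands sit at fc ± fm = 21 kHz and 26.2 kHz.
Highest-frequency component: 26.2 kHz.
Nyquist rate = 2 × 26.2 kHz = 52.4 kHz.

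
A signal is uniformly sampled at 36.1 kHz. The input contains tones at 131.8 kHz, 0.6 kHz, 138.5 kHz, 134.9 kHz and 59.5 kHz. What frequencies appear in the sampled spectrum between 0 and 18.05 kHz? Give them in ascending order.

0.6 kHz, 5.9 kHz, 9.5 kHz, 12.6 kHz, 12.7 kHz

fs/2 = 18.05 kHz.
131.8 kHz mod fs = 23.5 kHz.
23.5 kHz > fs/2 = 18.05 kHz, folds to fs − 23.5 kHz = 12.6 kHz.
0.6 kHz ≤ fs/2 = 18.05 kHz, passes unchanged.
138.5 kHz mod fs = 30.2 kHz.
30.2 kHz > fs/2 = 18.05 kHz, folds to fs − 30.2 kHz = 5.9 kHz.
134.9 kHz mod fs = 26.6 kHz.
26.6 kHz > fs/2 = 18.05 kHz, folds to fs − 26.6 kHz = 9.5 kHz.
59.5 kHz mod fs = 23.4 kHz.
23.4 kHz > fs/2 = 18.05 kHz, folds to fs − 23.4 kHz = 12.7 kHz.
Distinct values: {0.6 kHz, 5.9 kHz, 9.5 kHz, 12.6 kHz, 12.7 kHz}.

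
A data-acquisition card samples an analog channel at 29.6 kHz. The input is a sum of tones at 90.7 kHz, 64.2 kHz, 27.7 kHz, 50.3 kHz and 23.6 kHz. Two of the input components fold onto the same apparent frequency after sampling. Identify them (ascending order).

fs/2 = 14.8 kHz.
90.7 kHz mod fs = 1.9 kHz.
1.9 kHz ≤ fs/2 = 14.8 kHz, appears at 1.9 kHz.
64.2 kHz mod fs = 5 kHz.
5 kHz ≤ fs/2 = 14.8 kHz, appears at 5 kHz.
27.7 kHz > fs/2 = 14.8 kHz, folds to fs − 27.7 kHz = 1.9 kHz.
50.3 kHz mod fs = 20.7 kHz.
20.7 kHz > fs/2 = 14.8 kHz, folds to fs − 20.7 kHz = 8.9 kHz.
23.6 kHz > fs/2 = 14.8 kHz, folds to fs − 23.6 kHz = 6 kHz.
27.7 kHz and 90.7 kHz both map to 1.9 kHz.

27.7 kHz, 90.7 kHz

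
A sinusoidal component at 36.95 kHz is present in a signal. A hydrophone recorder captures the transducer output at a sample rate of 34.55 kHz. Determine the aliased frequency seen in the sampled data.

36.95 kHz mod fs = 2.4 kHz.
2.4 kHz ≤ fs/2 = 17.275 kHz, appears at 2.4 kHz.

2.4 kHz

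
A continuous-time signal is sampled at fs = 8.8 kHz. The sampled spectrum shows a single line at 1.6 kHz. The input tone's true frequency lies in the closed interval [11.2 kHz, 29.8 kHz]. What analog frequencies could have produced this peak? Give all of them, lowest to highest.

16 kHz, 19.2 kHz, 24.8 kHz, 28 kHz

Frequencies that alias to 1.6 kHz are k·fs ± 1.6 kHz for integer k ≥ 0.
k=0: 1.6 kHz.
k=1: 7.2 kHz, 10.4 kHz.
k=2: 16 kHz, 19.2 kHz.
k=3: 24.8 kHz, 28 kHz.
k=4: 33.6 kHz, 36.8 kHz.
Within [11.2 kHz, 29.8 kHz]: 16 kHz, 19.2 kHz, 24.8 kHz, 28 kHz.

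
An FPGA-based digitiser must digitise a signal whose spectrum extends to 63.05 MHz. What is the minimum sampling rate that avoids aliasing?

Nyquist rate = 2 × 63.05 MHz = 126.1 MHz.

126.1 MHz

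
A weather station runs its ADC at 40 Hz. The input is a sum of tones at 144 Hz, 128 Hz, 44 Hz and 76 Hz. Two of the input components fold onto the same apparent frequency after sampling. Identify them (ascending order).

44 Hz, 76 Hz

fs/2 = 20 Hz.
144 Hz mod fs = 24 Hz.
24 Hz > fs/2 = 20 Hz, folds to fs − 24 Hz = 16 Hz.
128 Hz mod fs = 8 Hz.
8 Hz ≤ fs/2 = 20 Hz, appears at 8 Hz.
44 Hz mod fs = 4 Hz.
4 Hz ≤ fs/2 = 20 Hz, appears at 4 Hz.
76 Hz mod fs = 36 Hz.
36 Hz > fs/2 = 20 Hz, folds to fs − 36 Hz = 4 Hz.
44 Hz and 76 Hz both map to 4 Hz.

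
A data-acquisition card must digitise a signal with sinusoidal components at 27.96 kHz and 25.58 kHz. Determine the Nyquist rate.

Highest-frequency component: 27.96 kHz.
Nyquist rate = 2 × 27.96 kHz = 55.92 kHz.

55.92 kHz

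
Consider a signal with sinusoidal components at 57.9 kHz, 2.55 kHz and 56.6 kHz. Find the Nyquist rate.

Highest-frequency component: 57.9 kHz.
Nyquist rate = 2 × 57.9 kHz = 115.8 kHz.

115.8 kHz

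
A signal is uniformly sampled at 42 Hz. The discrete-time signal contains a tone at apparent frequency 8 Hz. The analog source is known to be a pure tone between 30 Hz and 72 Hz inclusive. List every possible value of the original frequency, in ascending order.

Frequencies that alias to 8 Hz are k·fs ± 8 Hz for integer k ≥ 0.
k=0: 8 Hz.
k=1: 34 Hz, 50 Hz.
k=2: 76 Hz, 92 Hz.
Within [30 Hz, 72 Hz]: 34 Hz, 50 Hz.

34 Hz, 50 Hz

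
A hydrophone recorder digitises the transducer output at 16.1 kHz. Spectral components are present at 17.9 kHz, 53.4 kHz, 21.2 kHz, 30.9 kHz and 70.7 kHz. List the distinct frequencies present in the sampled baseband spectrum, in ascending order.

fs/2 = 8.05 kHz.
17.9 kHz mod fs = 1.8 kHz.
1.8 kHz ≤ fs/2 = 8.05 kHz, appears at 1.8 kHz.
53.4 kHz mod fs = 5.1 kHz.
5.1 kHz ≤ fs/2 = 8.05 kHz, appears at 5.1 kHz.
21.2 kHz mod fs = 5.1 kHz.
5.1 kHz ≤ fs/2 = 8.05 kHz, appears at 5.1 kHz.
30.9 kHz mod fs = 14.8 kHz.
14.8 kHz > fs/2 = 8.05 kHz, folds to fs − 14.8 kHz = 1.3 kHz.
70.7 kHz mod fs = 6.3 kHz.
6.3 kHz ≤ fs/2 = 8.05 kHz, appears at 6.3 kHz.
Distinct values: {1.3 kHz, 1.8 kHz, 5.1 kHz, 6.3 kHz}.

1.3 kHz, 1.8 kHz, 5.1 kHz, 6.3 kHz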